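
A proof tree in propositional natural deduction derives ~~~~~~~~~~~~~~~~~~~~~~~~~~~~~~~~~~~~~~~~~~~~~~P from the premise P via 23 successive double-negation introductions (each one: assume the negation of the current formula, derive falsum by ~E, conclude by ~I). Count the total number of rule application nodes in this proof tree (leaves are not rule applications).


Each double-negation introduction (from C infer ~~C) uses 2 inference nodes: one ~E (C and ~C give falsum) and one ~I (discharge ~C).
23 double negations = 23 * 2 = 46 inference nodes.

46


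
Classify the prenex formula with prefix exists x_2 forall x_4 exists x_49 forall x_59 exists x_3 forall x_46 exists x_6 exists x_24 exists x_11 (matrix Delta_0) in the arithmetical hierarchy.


Leading quantifier is exists, so the class is Sigma.
Number of quantifier blocks = alternations + 1 = 6 + 1 = 7.
Classification: Sigma_7

Sigma_7


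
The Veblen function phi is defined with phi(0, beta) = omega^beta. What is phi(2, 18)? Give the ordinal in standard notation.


phi(2, 18):
phi(2, beta) = zeta_beta (the beta-th zeta number, fixed point of epsilon).
phi(2, 18) = zeta_18

zeta_18


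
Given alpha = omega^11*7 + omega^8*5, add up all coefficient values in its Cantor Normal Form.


CNF: omega^11*7 + omega^8*5
Coefficients: 7 + 5 = 12

12


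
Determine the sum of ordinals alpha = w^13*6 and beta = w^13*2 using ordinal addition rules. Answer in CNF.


Ordinal addition w^13*6 + w^13*2:
Both terms have the same exponent 13.
w^e*c + w^e*d = w^e*(c+d).
Result = w^13*(6+2) = w^13*8

w^13*8


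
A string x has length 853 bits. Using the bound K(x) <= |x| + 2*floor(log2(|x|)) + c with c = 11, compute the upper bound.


floor(log2(853)) = 9
2 * 9 = 18
K(x) <= 853 + 18 + 11 = 882

882


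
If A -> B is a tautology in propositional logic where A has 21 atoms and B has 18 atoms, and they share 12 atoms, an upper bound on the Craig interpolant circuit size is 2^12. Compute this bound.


Shared atoms = 12
Craig interpolant size bound = 2^12
= 4096

4096


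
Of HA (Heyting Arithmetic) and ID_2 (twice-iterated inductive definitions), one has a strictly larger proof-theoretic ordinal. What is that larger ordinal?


Proof-theoretic ordinal of HA (Heyting Arithmetic): epsilon_0
Proof-theoretic ordinal of ID_2 (twice-iterated inductive definitions): psi_0(epsilon_{Omega_2+1})
Comparing: epsilon_0 < psi_0(epsilon_{Omega_2+1}).
The larger ordinal is psi_0(epsilon_{Omega_2+1}) (from ID_2 (twice-iterated inductive definitions)).

psi_0(epsilon_{Omega_2+1})


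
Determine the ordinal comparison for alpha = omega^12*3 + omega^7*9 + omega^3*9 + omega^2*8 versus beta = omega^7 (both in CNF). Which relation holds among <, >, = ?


Compare term by term from highest exponent:
alpha = omega^12*3 + omega^7*9 + omega^3*9 + omega^2*8
beta = omega^7
Term 1: alpha has omega^12*3, beta has omega^7*1
Term 2: alpha has omega^7*9, beta has omega^0*0
Term 3: alpha has omega^3*9, beta has omega^0*0
Term 4: alpha has omega^2*8, beta has omega^0*0
Result: alpha > beta

alpha > beta


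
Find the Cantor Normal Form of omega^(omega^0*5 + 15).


omega^(omega^0*5 + 15):
omega^0 = 1, so the exponent is 5 + 15 = 20 (finite ordinal addition).
Result = omega^20, already a single CNF term.

omega^20


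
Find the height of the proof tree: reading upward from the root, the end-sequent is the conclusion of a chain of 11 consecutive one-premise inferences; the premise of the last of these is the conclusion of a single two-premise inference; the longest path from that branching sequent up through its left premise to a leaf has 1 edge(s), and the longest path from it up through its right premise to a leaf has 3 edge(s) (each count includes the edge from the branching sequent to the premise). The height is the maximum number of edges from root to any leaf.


Longest path through the left premise: 1 edges (measured from the branching sequent)
Longest path through the right premise: 3 edges
Height of the subtree rooted at the branching sequent: max(1, 3) = 3
The branching sequent sits 11 edges above the root (the chain of one-premise inferences), so height = 3 + 11 = 14

14


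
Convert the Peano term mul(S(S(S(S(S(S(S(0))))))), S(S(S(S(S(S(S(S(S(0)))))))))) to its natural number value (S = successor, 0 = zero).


mul(S^7(0), S^9(0)):
S^7(0) = 7
S^9(0) = 9
7 * 9 = 63

63


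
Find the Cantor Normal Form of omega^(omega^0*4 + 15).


omega^(omega^0*4 + 15):
omega^0 = 1, so the exponent is 4 + 15 = 19 (finite ordinal addition).
Result = omega^19, already a single CNF term.

omega^19


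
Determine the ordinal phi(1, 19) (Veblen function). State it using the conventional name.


phi(1, 19):
phi(1, beta) = epsilon_beta (the beta-th epsilon number).
phi(1, 19) = epsilon_19

epsilon_19


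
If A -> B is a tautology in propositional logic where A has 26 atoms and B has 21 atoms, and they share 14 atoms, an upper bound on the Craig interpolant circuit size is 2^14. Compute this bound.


Shared atoms = 14
Craig interpolant size bound = 2^14
= 16384

16384


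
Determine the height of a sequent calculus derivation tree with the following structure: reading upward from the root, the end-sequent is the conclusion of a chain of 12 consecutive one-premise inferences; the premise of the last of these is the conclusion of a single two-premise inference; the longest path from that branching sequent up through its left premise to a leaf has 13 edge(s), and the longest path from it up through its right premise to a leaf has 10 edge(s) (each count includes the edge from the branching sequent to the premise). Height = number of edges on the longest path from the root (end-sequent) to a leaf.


Longest path through the left premise: 13 edges (measured from the branching sequent)
Longest path through the right premise: 10 edges
Height of the subtree rooted at the branching sequent: max(13, 10) = 13
The branching sequent sits 12 edges above the root (the chain of one-premise inferences), so height = 13 + 12 = 25

25


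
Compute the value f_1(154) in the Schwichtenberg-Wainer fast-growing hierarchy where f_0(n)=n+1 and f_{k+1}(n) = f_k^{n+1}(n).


f_1(154) = f_0^155(154)
f_0 adds 1 each time, applied 155 times.
f_1(154) = 154 + 155 = 309

309


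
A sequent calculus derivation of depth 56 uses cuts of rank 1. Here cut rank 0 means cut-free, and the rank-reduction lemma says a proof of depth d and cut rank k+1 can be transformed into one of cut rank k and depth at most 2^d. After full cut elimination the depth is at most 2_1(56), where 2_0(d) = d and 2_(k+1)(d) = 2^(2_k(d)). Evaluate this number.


Each rank reduction sends depth d to at most 2^d; cut rank r needs r reductions.
2_0(56) = 56
2_1(56) = 2^56 = 72057594037927936
Cut-free depth bound = 72057594037927936

72057594037927936


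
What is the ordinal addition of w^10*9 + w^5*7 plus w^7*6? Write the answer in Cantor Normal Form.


Ordinal addition (w^10*9 + w^5*7) + w^7*6:
alpha's leading term has exponent 10 > beta's exponent 7, so it survives.
alpha's tail term has exponent 5 < beta's exponent 7, so it is absorbed by beta.
In ordinal addition, any term followed by a strictly larger-exponent term is absorbed.
Result = w^10*9 + w^7*6

w^10*9 + w^7*6


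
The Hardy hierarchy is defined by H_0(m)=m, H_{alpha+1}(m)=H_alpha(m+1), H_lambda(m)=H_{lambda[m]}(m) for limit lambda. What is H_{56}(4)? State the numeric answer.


H_56(4):
For finite ordinals k, H_k(n) = n + k (each successor step adds 1).
H_56(4) = 4 + 56 = 60

60


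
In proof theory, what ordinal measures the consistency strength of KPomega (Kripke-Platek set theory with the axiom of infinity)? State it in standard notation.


The proof-theoretic ordinal of KPomega (Kripke-Platek set theory with the axiom of infinity) is a standard result in ordinal analysis.
This ordinal is the supremum of order types of primitive recursive well-orderings
that the theory can prove to be well-ordered.
For KPomega (Kripke-Platek set theory with the axiom of infinity), the proof-theoretic ordinal is psi_0(epsilon_{Omega+1}).

psi_0(epsilon_{Omega+1})


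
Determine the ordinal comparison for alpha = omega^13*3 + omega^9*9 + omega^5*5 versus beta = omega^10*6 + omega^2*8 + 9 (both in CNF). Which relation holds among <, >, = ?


Compare term by term from highest exponent:
alpha = omega^13*3 + omega^9*9 + omega^5*5
beta = omega^10*6 + omega^2*8 + 9
Term 1: alpha has omega^13*3, beta has omega^10*6
Term 2: alpha has omega^9*9, beta has omega^2*8
Term 3: alpha has omega^5*5, beta has omega^0*9
Result: alpha > beta

alpha > beta


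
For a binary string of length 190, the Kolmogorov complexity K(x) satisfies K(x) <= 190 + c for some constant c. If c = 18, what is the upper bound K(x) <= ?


K(x) <= |x| + c = 190 + 18 = 208

208


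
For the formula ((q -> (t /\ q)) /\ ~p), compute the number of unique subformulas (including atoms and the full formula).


Formula: ((q -> (t /\ q)) /\ ~p)
Subformulas found:
  1. q
  2. p
  3. t
  4. ~p
  5. (t /\ q)
  6. (q -> (t /\ q))
  7. ((q -> (t /\ q)) /\ ~p)
Total distinct subformulas = 7

7


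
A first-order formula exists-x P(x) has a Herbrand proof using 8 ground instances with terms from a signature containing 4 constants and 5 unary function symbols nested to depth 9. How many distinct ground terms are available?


Herbrand terms by depth:
Depth 0: 4 constants
Depth 1: 20 new terms (running total: 24)
Depth 2: 100 new terms (running total: 124)
Depth 3: 500 new terms (running total: 624)
Depth 4: 2500 new terms (running total: 3124)
Depth 5: 12500 new terms (running total: 15624)
Depth 6: 62500 new terms (running total: 78124)
Depth 7: 312500 new terms (running total: 390624)
Depth 8: 1562500 new terms (running total: 1953124)
Depth 9: 7812500 new terms (running total: 9765624)
Total distinct ground terms = 9765624

9765624


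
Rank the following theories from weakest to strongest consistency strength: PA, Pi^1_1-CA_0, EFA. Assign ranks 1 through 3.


Ordering by consistency strength:
1. EFA
2. PA
3. Pi^1_1-CA_0


PA=2, Pi^1_1-CA_0=3, EFA=1


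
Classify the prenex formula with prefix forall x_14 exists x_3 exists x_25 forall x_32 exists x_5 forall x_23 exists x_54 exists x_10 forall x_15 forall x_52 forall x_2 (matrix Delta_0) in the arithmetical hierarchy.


Leading quantifier is forall, so the class is Pi.
Number of quantifier blocks = alternations + 1 = 6 + 1 = 7.
Classification: Pi_7

Pi_7


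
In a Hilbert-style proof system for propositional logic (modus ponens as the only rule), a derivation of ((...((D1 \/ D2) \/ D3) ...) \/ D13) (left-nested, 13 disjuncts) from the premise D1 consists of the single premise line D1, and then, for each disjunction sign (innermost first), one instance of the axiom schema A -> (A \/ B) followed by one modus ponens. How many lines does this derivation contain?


Building the left-nested 13-ary disjunction from D1:
- 1 premise line (D1)
- 13 disjuncts means 12 disjunction signs; each needs 1 axiom instance + 1 MP = 2 lines: 2 * 12 = 24
Total = 1 + 24 = 25 lines.

25


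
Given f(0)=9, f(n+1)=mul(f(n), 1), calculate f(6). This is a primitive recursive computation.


f(0) = 9
f(1) = mul(f(0), 1) = mul(9, 1) = 9
f(2) = mul(f(1), 1) = mul(9, 1) = 9
f(3) = mul(f(2), 1) = mul(9, 1) = 9
f(4) = mul(f(3), 1) = mul(9, 1) = 9
f(5) = mul(f(4), 1) = mul(9, 1) = 9
f(6) = mul(f(5), 1) = mul(9, 1) = 9


9


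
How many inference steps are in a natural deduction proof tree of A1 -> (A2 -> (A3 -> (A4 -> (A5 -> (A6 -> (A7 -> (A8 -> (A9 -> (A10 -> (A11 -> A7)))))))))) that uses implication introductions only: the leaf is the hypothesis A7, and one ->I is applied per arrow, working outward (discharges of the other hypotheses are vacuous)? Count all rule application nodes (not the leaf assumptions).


The formula has 11 arrows (->); its innermost consequent A7 is one of the antecedents,
so the proof starts from the hypothesis leaf A7 (not a rule application) and closes one arrow per ->I.
Building A1 -> (A2 -> (A3 -> (A4 -> (A5 -> (A6 -> (A7 -> (A8 -> (A9 -> (A10 -> (A11 -> A7)))))))))) therefore takes 11 nested implication introductions.
Total inference nodes = 11

11


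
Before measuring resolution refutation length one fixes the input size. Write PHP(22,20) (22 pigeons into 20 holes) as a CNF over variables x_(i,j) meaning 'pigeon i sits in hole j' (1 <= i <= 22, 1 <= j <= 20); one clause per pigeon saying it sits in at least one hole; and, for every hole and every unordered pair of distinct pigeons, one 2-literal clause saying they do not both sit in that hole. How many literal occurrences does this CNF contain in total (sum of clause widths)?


PHP(22,20): 22 pigeons, 20 holes, 22*20 = 440 variables.
- pigeon clauses: one per pigeon -> 22 clauses of width 20 -> 440 literals
- hole clauses: 20 holes * C(22,2) = 20 * 231 -> 4620 clauses of width 2 -> 9240 literals
Total literal occurrences = 440 + 9240 = 9680

9680


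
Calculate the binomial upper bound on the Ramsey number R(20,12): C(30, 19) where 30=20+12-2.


R(20,12) <= C(20+12-2, 20-1) = C(30, 19)
C(30, 19) = 30! / (19! * 11!)
= 54627300

54627300


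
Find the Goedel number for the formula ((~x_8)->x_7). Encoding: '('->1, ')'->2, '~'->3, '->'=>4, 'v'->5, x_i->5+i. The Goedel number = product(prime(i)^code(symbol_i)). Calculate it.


Formula: ((~x_8)->x_7)
Symbol codes: [1, 1, 3, 13, 2, 4, 12, 2]
Primes: [2, 3, 5, 7, 11, 13, 17, 19]
p_1^1 = 2^1 = 2
p_2^1 = 3^1 = 3
p_3^3 = 5^3 = 125
p_4^13 = 7^13 = 96889010407
p_5^2 = 11^2 = 121
p_6^4 = 13^4 = 28561
p_7^12 = 17^12 = 582622237229761
p_8^2 = 19^2 = 361
Product = 52818835439863494809079502076702105250

52818835439863494809079502076702105250


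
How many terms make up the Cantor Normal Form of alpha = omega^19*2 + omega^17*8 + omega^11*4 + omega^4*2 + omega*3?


CNF: omega^19*2 + omega^17*8 + omega^11*4 + omega^4*2 + omega*3
Count the summands separated by '+':
  term 1: omega^19*2
  term 2: omega^17*8
  term 3: omega^11*4
  term 4: omega^4*2
  term 5: omega*3
Total terms = 5

5


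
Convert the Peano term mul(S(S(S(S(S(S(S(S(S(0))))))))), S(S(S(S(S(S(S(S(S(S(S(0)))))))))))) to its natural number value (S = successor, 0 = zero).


mul(S^9(0), S^11(0)):
S^9(0) = 9
S^11(0) = 11
9 * 11 = 99

99


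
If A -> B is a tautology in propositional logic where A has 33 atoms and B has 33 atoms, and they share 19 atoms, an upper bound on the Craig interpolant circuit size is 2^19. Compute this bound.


Shared atoms = 19
Craig interpolant size bound = 2^19
= 524288

524288


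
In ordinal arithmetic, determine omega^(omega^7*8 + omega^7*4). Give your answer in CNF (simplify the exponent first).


omega^(omega^7*8 + omega^7*4):
Both terms of the exponent have the same exponent 7, so they merge: omega^7*8 + omega^7*4 = omega^7*(8+4) = omega^7*12.
omega raised to a CNF ordinal is a single CNF term: Result = omega^(omega^7*12)

omega^(omega^7*12)


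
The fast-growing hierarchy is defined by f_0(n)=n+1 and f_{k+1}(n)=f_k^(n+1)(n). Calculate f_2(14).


f_2(14) = f_1^15(14)
f_1(m) = 2m + 1.
Iterating: f_1^k(n) = 2^k*(n+1) - 1.
f_2(14) = 2^15*(14+1) - 1 = 32768*15 - 1 = 491519

491519


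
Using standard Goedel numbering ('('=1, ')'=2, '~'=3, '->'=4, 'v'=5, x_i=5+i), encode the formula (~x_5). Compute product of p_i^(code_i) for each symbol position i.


Formula: (~x_5)
Symbol codes: [1, 3, 10, 2]
Primes: [2, 3, 5, 7]
p_1^1 = 2^1 = 2
p_2^3 = 3^3 = 27
p_3^10 = 5^10 = 9765625
p_4^2 = 7^2 = 49
Product = 25839843750

25839843750


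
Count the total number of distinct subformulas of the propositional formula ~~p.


Formula: ~~p
Subformulas found:
  1. p
  2. ~p
  3. ~~p
Total distinct subformulas = 3

3


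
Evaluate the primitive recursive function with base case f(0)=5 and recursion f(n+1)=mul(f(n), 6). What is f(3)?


f(0) = 5
f(1) = mul(f(0), 6) = mul(5, 6) = 30
f(2) = mul(f(1), 6) = mul(30, 6) = 180
f(3) = mul(f(2), 6) = mul(180, 6) = 1080


1080


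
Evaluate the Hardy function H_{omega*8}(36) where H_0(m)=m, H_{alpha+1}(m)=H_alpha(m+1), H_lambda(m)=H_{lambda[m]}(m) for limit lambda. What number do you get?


H_{omega*8}(36):
For the Hardy hierarchy, H_{omega*k}(n) = 2^k * n.
2^8 = 256.
256 * 36 = 9216

9216


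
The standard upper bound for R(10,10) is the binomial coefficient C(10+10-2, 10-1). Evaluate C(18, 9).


R(10,10) <= C(10+10-2, 10-1) = C(18, 9)
C(18, 9) = 18! / (9! * 9!)
= 48620

48620


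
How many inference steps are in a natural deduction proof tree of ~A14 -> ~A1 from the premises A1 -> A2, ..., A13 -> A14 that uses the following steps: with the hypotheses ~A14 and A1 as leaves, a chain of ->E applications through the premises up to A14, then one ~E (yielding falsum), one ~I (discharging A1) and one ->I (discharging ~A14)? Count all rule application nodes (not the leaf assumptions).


From hypothesis A1, 13 ->E steps along the 13 premises yield A14.
~E with hypothesis ~A14 gives falsum (1 node); ~I discharging A1 gives ~A1 (1 node); ->I discharging ~A14 gives the goal (1 node).
Total = 13 + 3 = 16 inference nodes.

16


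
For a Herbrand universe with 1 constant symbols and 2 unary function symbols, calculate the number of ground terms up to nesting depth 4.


Herbrand terms by depth:
Depth 0: 1 constants
Depth 1: 2 new terms (running total: 3)
Depth 2: 4 new terms (running total: 7)
Depth 3: 8 new terms (running total: 15)
Depth 4: 16 new terms (running total: 31)
Total distinct ground terms = 31

31


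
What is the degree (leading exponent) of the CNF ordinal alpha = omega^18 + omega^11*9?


CNF: omega^18 + omega^11*9
The leading term is omega^18, which has exponent 18.

18


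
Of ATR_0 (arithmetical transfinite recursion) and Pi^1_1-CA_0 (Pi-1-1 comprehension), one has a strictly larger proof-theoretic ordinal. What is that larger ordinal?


Proof-theoretic ordinal of ATR_0 (arithmetical transfinite recursion): Gamma_0
Proof-theoretic ordinal of Pi^1_1-CA_0 (Pi-1-1 comprehension): psi_0(Omega_omega)
Comparing: Gamma_0 < psi_0(Omega_omega).
The larger ordinal is psi_0(Omega_omega) (from Pi^1_1-CA_0 (Pi-1-1 comprehension)).

psi_0(Omega_omega)


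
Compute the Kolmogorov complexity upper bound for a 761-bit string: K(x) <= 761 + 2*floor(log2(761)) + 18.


floor(log2(761)) = 9
2 * 9 = 18
K(x) <= 761 + 18 + 18 = 797

797


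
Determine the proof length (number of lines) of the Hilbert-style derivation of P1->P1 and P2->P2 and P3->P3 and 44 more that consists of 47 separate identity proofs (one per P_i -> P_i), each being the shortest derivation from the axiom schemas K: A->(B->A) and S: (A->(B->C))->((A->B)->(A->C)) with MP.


The shortest proof of A->A from K and S in the Hilbert calculus has exactly 5 lines:
(1) K instance A->((A->A)->A), (2) S instance, (3) MP on 1,2, (4) K instance A->(A->A), (5) MP on 3,4.
For 47 independent identities: 47 * 5 = 235 lines total.

235


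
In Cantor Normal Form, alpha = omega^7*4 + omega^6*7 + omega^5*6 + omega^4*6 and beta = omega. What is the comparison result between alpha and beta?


Compare term by term from highest exponent:
alpha = omega^7*4 + omega^6*7 + omega^5*6 + omega^4*6
beta = omega
Term 1: alpha has omega^7*4, beta has omega^1*1
Term 2: alpha has omega^6*7, beta has omega^0*0
Term 3: alpha has omega^5*6, beta has omega^0*0
Term 4: alpha has omega^4*6, beta has omega^0*0
Result: alpha > beta

alpha > beta


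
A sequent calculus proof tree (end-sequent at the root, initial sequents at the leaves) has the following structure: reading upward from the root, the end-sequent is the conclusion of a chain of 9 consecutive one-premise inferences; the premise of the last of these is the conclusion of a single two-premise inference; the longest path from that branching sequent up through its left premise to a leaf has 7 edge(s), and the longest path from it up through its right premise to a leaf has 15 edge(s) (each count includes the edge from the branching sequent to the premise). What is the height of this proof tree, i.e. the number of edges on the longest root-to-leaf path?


Longest path through the left premise: 7 edges (measured from the branching sequent)
Longest path through the right premise: 15 edges
Height of the subtree rooted at the branching sequent: max(7, 15) = 15
The branching sequent sits 9 edges above the root (the chain of one-premise inferences), so height = 15 + 9 = 24

24


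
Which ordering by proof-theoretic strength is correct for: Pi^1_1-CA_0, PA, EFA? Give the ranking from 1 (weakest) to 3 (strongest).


Ordering by consistency strength:
1. EFA
2. PA
3. Pi^1_1-CA_0


Pi^1_1-CA_0=3, PA=2, EFA=1


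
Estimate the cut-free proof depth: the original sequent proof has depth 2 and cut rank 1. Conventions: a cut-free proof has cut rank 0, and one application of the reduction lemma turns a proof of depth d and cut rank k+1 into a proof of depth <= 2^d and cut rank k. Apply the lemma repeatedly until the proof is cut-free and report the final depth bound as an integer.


Each rank reduction sends depth d to at most 2^d; cut rank r needs r reductions.
2_0(2) = 2
2_1(2) = 2^2 = 4
Cut-free depth bound = 4

4


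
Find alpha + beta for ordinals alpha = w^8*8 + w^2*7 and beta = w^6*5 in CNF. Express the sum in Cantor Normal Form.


Ordinal addition (w^8*8 + w^2*7) + w^6*5:
alpha's leading term has exponent 8 > beta's exponent 6, so it survives.
alpha's tail term has exponent 2 < beta's exponent 6, so it is absorbed by beta.
In ordinal addition, any term followed by a strictly larger-exponent term is absorbed.
Result = w^8*8 + w^6*5

w^8*8 + w^6*5


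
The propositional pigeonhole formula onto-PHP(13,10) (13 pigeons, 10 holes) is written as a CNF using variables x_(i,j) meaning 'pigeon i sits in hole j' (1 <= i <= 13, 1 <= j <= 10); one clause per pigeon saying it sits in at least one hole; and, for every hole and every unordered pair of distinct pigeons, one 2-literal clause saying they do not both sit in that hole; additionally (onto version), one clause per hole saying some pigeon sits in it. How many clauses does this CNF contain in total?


onto-PHP(13,10): 13 pigeons, 10 holes, 13*10 = 130 variables.
- pigeon clauses: one per pigeon -> 13 clauses
- hole clauses: 10 holes * C(13,2) = 10 * 78 -> 780 clauses
- onto clauses: one per hole -> 10 clauses
Total clauses = 13 + 780 + 10 = 803

803


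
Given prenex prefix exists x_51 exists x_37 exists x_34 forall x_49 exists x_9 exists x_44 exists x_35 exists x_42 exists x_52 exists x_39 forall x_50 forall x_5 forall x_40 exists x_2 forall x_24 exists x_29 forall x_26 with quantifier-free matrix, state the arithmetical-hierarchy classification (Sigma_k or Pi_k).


Leading quantifier is exists, so the class is Sigma.
Number of quantifier blocks = alternations + 1 = 7 + 1 = 8.
Classification: Sigma_8

Sigma_8


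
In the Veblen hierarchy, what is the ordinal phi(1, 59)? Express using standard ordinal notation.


phi(1, 59):
phi(1, beta) = epsilon_beta (the beta-th epsilon number).
phi(1, 59) = epsilon_59

epsilon_59


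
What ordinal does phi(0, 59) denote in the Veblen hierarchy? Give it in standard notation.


phi(0, 59):
phi(0, beta) = omega^beta by definition.
phi(0, 59) = omega^59

omega^59


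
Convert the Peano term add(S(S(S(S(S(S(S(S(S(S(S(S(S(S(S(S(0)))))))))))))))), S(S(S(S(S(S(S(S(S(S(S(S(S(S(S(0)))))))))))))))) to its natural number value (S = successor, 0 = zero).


add(S^16(0), S^15(0)):
S^16(0) = 16
S^15(0) = 15
16 + 15 = 31

31


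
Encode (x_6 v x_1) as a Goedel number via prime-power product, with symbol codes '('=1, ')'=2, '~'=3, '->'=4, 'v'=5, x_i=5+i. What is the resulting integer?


Formula: (x_6 v x_1)
Symbol codes: [1, 11, 5, 6, 2]
Primes: [2, 3, 5, 7, 11]
p_1^1 = 2^1 = 2
p_2^11 = 3^11 = 177147
p_3^5 = 5^5 = 3125
p_4^6 = 7^6 = 117649
p_5^2 = 11^2 = 121
Product = 15761132848518750

15761132848518750


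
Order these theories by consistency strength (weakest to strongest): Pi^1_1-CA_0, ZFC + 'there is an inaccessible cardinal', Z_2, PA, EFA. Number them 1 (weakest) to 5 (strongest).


Ordering by consistency strength:
1. EFA
2. PA
3. Pi^1_1-CA_0
4. Z_2
5. ZFC + 'there is an inaccessible cardinal'


Pi^1_1-CA_0=3, ZFC + 'there is an inaccessible cardinal'=5, Z_2=4, PA=2, EFA=1


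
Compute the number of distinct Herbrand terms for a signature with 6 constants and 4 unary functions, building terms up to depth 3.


Herbrand terms by depth:
Depth 0: 6 constants
Depth 1: 24 new terms (running total: 30)
Depth 2: 96 new terms (running total: 126)
Depth 3: 384 new terms (running total: 510)
Total distinct ground terms = 510

510


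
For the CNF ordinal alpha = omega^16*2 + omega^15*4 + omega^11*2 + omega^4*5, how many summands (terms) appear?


CNF: omega^16*2 + omega^15*4 + omega^11*2 + omega^4*5
Count the summands separated by '+':
  term 1: omega^16*2
  term 2: omega^15*4
  term 3: omega^11*2
  term 4: omega^4*5
Total terms = 4

4


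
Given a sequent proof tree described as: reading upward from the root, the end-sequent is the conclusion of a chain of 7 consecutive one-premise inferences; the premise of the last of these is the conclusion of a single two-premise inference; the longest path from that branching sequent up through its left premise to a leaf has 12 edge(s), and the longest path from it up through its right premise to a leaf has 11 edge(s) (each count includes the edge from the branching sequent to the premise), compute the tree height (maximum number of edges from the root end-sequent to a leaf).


Longest path through the left premise: 12 edges (measured from the branching sequent)
Longest path through the right premise: 11 edges
Height of the subtree rooted at the branching sequent: max(12, 11) = 12
The branching sequent sits 7 edges above the root (the chain of one-premise inferences), so height = 12 + 7 = 19

19


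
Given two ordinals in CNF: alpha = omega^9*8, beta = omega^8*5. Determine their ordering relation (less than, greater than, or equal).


Compare term by term from highest exponent:
alpha = omega^9*8
beta = omega^8*5
Term 1: alpha has omega^9*8, beta has omega^8*5
Result: alpha > beta

alpha > beta


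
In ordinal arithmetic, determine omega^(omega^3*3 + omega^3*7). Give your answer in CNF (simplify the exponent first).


omega^(omega^3*3 + omega^3*7):
Both terms of the exponent have the same exponent 3, so they merge: omega^3*3 + omega^3*7 = omega^3*(3+7) = omega^3*10.
omega raised to a CNF ordinal is a single CNF term: Result = omega^(omega^3*10)

omega^(omega^3*10)


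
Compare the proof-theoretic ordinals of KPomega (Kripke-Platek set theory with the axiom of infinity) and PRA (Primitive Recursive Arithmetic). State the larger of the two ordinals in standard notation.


Proof-theoretic ordinal of KPomega (Kripke-Platek set theory with the axiom of infinity): psi_0(epsilon_{Omega+1})
Proof-theoretic ordinal of PRA (Primitive Recursive Arithmetic): omega^omega
Comparing: omega^omega < psi_0(epsilon_{Omega+1}).
The larger ordinal is psi_0(epsilon_{Omega+1}) (from KPomega (Kripke-Platek set theory with the axiom of infinity)).

psi_0(epsilon_{Omega+1})


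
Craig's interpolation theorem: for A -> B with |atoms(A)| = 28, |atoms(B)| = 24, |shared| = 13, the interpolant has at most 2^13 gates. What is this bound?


Shared atoms = 13
Craig interpolant size bound = 2^13
= 8192

8192


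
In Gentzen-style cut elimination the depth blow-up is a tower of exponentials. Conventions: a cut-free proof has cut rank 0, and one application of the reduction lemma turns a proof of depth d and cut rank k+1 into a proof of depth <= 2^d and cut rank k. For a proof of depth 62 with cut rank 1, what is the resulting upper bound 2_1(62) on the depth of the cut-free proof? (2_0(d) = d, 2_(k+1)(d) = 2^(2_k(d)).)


Each rank reduction sends depth d to at most 2^d; cut rank r needs r reductions.
2_0(62) = 62
2_1(62) = 2^62 = 4611686018427387904
Cut-free depth bound = 4611686018427387904

4611686018427387904


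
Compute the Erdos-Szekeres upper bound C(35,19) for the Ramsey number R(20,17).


R(20,17) <= C(20+17-2, 20-1) = C(35, 19)
C(35, 19) = 35! / (19! * 16!)
= 4059928950

4059928950


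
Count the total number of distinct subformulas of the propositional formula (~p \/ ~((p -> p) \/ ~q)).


Formula: (~p \/ ~((p -> p) \/ ~q))
Subformulas found:
  1. q
  2. p
  3. ~p
  4. ~q
  5. (p -> p)
  6. ((p -> p) \/ ~q)
  7. ~((p -> p) \/ ~q)
  8. (~p \/ ~((p -> p) \/ ~q))
Total distinct subformulas = 8

8


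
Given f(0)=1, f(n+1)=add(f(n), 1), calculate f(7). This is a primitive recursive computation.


f(0) = 1
f(1) = add(f(0), 1) = add(1, 1) = 2
f(2) = add(f(1), 1) = add(2, 1) = 3
f(3) = add(f(2), 1) = add(3, 1) = 4
f(4) = add(f(3), 1) = add(4, 1) = 5
f(5) = add(f(4), 1) = add(5, 1) = 6
f(6) = add(f(5), 1) = add(6, 1) = 7
f(7) = add(f(6), 1) = add(7, 1) = 8


8


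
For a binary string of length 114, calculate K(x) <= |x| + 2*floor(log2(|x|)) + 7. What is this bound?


floor(log2(114)) = 6
2 * 6 = 12
K(x) <= 114 + 12 + 7 = 133

133


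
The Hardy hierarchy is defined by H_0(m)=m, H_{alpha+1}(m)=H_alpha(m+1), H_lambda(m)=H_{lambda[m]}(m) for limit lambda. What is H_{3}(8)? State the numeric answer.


H_3(8):
For finite ordinals k, H_k(n) = n + k (each successor step adds 1).
H_3(8) = 8 + 3 = 11

11


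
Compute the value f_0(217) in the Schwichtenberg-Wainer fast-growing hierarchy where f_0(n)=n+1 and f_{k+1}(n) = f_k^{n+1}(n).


f_0(217) = 217 + 1 = 218

218


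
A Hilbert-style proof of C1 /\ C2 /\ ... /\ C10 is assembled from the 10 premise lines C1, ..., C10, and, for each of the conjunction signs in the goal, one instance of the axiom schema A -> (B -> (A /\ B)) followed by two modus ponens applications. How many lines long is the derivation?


Conjoining 10 premises:
- 10 premise lines
- the goal has 9 conjunction signs; each costs 1 axiom instance + 2 MP = 3 lines: 3 * 9 = 27
Total = 10 + 27 = 37 lines.

37


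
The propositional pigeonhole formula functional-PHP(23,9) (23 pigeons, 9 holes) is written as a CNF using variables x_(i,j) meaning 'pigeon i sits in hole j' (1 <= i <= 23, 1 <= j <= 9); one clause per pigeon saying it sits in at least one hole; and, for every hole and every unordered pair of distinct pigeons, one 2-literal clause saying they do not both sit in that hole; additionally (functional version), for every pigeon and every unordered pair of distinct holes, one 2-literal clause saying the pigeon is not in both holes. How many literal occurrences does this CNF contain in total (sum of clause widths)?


functional-PHP(23,9): 23 pigeons, 9 holes, 23*9 = 207 variables.
- pigeon clauses: one per pigeon -> 23 clauses of width 9 -> 207 literals
- hole clauses: 9 holes * C(23,2) = 9 * 253 -> 2277 clauses of width 2 -> 4554 literals
- functional clauses: 23 pigeons * C(9,2) = 23 * 36 -> 828 clauses of width 2 -> 1656 literals
Total literal occurrences = 207 + 4554 + 1656 = 6417

6417


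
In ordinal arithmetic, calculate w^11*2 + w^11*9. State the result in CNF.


Ordinal addition w^11*2 + w^11*9:
Both terms have the same exponent 11.
w^e*c + w^e*d = w^e*(c+d).
Result = w^11*(2+9) = w^11*11

w^11*11


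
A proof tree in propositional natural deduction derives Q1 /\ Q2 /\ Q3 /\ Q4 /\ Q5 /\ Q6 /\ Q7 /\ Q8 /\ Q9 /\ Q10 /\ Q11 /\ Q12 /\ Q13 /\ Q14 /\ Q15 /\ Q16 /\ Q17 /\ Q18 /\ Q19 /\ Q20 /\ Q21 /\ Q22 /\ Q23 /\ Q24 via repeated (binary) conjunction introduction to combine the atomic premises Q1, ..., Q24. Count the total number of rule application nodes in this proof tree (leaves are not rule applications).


The target conjunction has 24 conjuncts, i.e. 23 binary /\ connectives.
Each conjunction-intro joins two pieces, so 24 atoms require 24-1 = 23 applications.
Total inference nodes = 23

23


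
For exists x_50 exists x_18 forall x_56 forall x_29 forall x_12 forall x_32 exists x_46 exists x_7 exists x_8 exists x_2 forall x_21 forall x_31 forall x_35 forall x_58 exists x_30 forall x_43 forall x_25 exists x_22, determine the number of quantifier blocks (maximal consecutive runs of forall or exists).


Alternations = 6.
Blocks = alternations + 1 = 7

7


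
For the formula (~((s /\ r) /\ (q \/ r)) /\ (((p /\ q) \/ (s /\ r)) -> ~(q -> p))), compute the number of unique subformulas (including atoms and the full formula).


Formula: (~((s /\ r) /\ (q \/ r)) /\ (((p /\ q) \/ (s /\ r)) -> ~(q -> p)))
Subformulas found:
  1. q
  2. s
  3. r
  4. p
  5. (s /\ r)
  6. (q \/ r)
  7. (p /\ q)
  8. (q -> p)
  9. ~(q -> p)
  10. ((p /\ q) \/ (s /\ r))
  11. ((s /\ r) /\ (q \/ r))
  12. ~((s /\ r) /\ (q \/ r))
  13. (((p /\ q) \/ (s /\ r)) -> ~(q -> p))
  14. (~((s /\ r) /\ (q \/ r)) /\ (((p /\ q) \/ (s /\ r)) -> ~(q -> p)))
Total distinct subformulas = 14

14


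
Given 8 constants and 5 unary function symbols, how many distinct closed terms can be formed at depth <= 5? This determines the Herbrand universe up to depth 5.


Herbrand terms by depth:
Depth 0: 8 constants
Depth 1: 40 new terms (running total: 48)
Depth 2: 200 new terms (running total: 248)
Depth 3: 1000 new terms (running total: 1248)
Depth 4: 5000 new terms (running total: 6248)
Depth 5: 25000 new terms (running total: 31248)
Total distinct ground terms = 31248

31248


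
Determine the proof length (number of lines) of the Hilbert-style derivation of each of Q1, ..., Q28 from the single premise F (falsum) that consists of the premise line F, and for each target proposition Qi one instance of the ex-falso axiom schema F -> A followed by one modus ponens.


Ex falso, line by line:
- 1 premise line (F)
- 28 targets, each needing 1 axiom instance (F -> Qi) + 1 MP = 2 lines: 2 * 28 = 56
Total = 1 + 56 = 57 lines.

57


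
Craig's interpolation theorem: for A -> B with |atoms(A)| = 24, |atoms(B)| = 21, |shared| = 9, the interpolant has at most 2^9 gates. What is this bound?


Shared atoms = 9
Craig interpolant size bound = 2^9
= 512

512


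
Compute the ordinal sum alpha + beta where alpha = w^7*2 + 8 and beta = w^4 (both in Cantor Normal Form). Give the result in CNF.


Ordinal addition (w^7*2 + 8) + w^4:
alpha's leading term has exponent 7 > beta's exponent 4, so it survives.
alpha's tail term has exponent 0 < beta's exponent 4, so it is absorbed by beta.
In ordinal addition, any term followed by a strictly larger-exponent term is absorbed.
Result = w^7*2 + w^4

w^7*2 + w^4


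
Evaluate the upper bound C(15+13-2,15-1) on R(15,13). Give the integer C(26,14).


R(15,13) <= C(15+13-2, 15-1) = C(26, 14)
C(26, 14) = 26! / (14! * 12!)
= 9657700

9657700


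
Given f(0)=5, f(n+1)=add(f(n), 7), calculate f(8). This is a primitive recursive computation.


f(0) = 5
f(1) = add(f(0), 7) = add(5, 7) = 12
f(2) = add(f(1), 7) = add(12, 7) = 19
f(3) = add(f(2), 7) = add(19, 7) = 26
f(4) = add(f(3), 7) = add(26, 7) = 33
f(5) = add(f(4), 7) = add(33, 7) = 40
f(6) = add(f(5), 7) = add(40, 7) = 47
f(7) = add(f(6), 7) = add(47, 7) = 54
f(8) = add(f(7), 7) = add(54, 7) = 61


61


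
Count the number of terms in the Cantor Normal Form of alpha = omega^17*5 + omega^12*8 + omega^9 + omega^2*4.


CNF: omega^17*5 + omega^12*8 + omega^9 + omega^2*4
Count the summands separated by '+':
  term 1: omega^17*5
  term 2: omega^12*8
  term 3: omega^9
  term 4: omega^2*4
Total terms = 4

4


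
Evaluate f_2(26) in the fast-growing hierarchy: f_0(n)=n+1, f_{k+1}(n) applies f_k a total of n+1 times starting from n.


f_2(26) = f_1^27(26)
f_1(m) = 2m + 1.
Iterating: f_1^k(n) = 2^k*(n+1) - 1.
f_2(26) = 2^27*(26+1) - 1 = 134217728*27 - 1 = 3623878655

3623878655


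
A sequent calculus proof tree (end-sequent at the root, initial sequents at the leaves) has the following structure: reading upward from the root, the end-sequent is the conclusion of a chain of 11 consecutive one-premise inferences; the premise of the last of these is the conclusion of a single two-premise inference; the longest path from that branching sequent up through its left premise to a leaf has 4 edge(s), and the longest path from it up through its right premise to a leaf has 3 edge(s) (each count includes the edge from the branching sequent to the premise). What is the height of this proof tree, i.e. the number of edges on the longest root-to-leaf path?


Longest path through the left premise: 4 edges (measured from the branching sequent)
Longest path through the right premise: 3 edges
Height of the subtree rooted at the branching sequent: max(4, 3) = 4
The branching sequent sits 11 edges above the root (the chain of one-premise inferences), so height = 4 + 11 = 15

15


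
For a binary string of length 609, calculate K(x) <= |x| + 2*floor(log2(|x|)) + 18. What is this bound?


floor(log2(609)) = 9
2 * 9 = 18
K(x) <= 609 + 18 + 18 = 645

645


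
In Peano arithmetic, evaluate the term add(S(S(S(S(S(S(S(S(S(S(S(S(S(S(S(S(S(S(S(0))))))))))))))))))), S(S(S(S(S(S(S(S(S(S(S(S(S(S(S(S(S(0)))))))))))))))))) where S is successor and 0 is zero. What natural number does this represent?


add(S^19(0), S^17(0)):
S^19(0) = 19
S^17(0) = 17
19 + 17 = 36

36


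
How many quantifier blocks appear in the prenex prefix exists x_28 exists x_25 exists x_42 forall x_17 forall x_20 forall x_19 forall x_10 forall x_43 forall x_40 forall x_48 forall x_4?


Alternations = 1.
Blocks = alternations + 1 = 2

2


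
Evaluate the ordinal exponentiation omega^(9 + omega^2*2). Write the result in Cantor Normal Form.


omega^(9 + omega^2*2):
In ordinal addition a term is absorbed by a following term of strictly larger exponent: 0 < 2, so 9 + omega^2*2 = omega^2*2.
omega raised to a CNF ordinal is a single CNF term: Result = omega^(omega^2*2)

omega^(omega^2*2)


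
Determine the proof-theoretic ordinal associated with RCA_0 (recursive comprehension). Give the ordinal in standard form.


The proof-theoretic ordinal of RCA_0 (recursive comprehension) is a standard result in ordinal analysis.
This ordinal is the supremum of order types of primitive recursive well-orderings
that the theory can prove to be well-ordered.
For RCA_0 (recursive comprehension), the proof-theoretic ordinal is omega^omega.

omega^omega


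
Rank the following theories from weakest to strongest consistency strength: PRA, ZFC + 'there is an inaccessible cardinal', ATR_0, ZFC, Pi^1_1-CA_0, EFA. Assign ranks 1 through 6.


Ordering by consistency strength:
1. EFA
2. PRA
3. ATR_0
4. Pi^1_1-CA_0
5. ZFC
6. ZFC + 'there is an inaccessible cardinal'


PRA=2, ZFC + 'there is an inaccessible cardinal'=6, ATR_0=3, ZFC=5, Pi^1_1-CA_0=4, EFA=1


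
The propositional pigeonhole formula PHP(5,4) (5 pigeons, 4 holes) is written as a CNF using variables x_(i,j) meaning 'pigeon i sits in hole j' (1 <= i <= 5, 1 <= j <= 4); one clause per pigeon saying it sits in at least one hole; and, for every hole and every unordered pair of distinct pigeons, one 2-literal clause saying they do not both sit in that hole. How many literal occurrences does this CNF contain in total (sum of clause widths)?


PHP(5,4): 5 pigeons, 4 holes, 5*4 = 20 variables.
- pigeon clauses: one per pigeon -> 5 clauses of width 4 -> 20 literals
- hole clauses: 4 holes * C(5,2) = 4 * 10 -> 40 clauses of width 2 -> 80 literals
Total literal occurrences = 20 + 80 = 100

100


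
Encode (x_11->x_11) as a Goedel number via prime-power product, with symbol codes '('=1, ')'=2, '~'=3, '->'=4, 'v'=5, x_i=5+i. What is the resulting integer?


Formula: (x_11->x_11)
Symbol codes: [1, 16, 4, 16, 2]
Primes: [2, 3, 5, 7, 11]
p_1^1 = 2^1 = 2
p_2^16 = 3^16 = 43046721
p_3^4 = 5^4 = 625
p_4^16 = 7^16 = 33232930569601
p_5^2 = 11^2 = 121
Product = 216373514399100280908551250

216373514399100280908551250


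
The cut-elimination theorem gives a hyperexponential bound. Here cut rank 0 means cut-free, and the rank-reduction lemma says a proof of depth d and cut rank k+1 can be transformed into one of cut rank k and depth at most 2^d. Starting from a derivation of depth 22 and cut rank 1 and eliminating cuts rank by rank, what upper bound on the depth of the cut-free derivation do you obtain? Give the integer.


Each rank reduction sends depth d to at most 2^d; cut rank r needs r reductions.
2_0(22) = 22
2_1(22) = 2^22 = 4194304
Cut-free depth bound = 4194304

4194304
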